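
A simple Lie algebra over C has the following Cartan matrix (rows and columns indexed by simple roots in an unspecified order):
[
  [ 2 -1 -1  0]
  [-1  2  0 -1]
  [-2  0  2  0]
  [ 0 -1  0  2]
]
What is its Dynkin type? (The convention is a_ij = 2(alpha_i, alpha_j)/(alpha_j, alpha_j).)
The matrix has rank 4 with 2's on the diagonal. Reading the off-diagonal entries as Dynkin edges (a single edge where a_ij = a_ji = -1; a double or triple edge where a_ij * a_ji = 2 or 3), the diagram is a chain of 4 nodes with a double edge at one end; the terminal node there is the unique long simple root (C_4). One simple-root ordering that puts it in standard form is (alpha_4, alpha_2, alpha_1, alpha_3). So the algebra is type C_4, i.e. sp(8).

type C_4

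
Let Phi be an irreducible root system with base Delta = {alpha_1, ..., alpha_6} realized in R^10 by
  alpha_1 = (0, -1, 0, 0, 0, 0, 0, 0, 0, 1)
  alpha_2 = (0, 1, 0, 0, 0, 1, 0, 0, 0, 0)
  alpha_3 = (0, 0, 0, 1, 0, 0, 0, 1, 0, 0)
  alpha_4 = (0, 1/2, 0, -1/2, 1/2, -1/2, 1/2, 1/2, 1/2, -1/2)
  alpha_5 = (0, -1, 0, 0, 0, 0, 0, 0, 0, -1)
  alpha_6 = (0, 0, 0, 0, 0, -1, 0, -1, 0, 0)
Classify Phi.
E_6

Compute the Cartan integers a_ij = 2(alpha_i, alpha_j)/(alpha_j, alpha_j); the resulting 6x6 Cartan matrix is
[[2, -1, 0, -1, 0, 0], [-1, 2, 0, 0, -1, -1], [0, 0, 2, 0, 0, -1], [-1, 0, 0, 2, 0, 0], [0, -1, 0, 0, 2, 0], [0, -1, -1, 0, 0, 2]].
All simple roots have the same length, so the diagram is simply laced. The associated Dynkin diagram is a chain of 5 nodes with one extra node attached to the third node from one end (E_6), so the type is E_6.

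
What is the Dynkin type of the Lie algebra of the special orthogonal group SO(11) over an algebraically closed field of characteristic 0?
B5

This is so(11) with 11 odd, which has dimension 11(11-1)/2 = 55 and rank (11-1)/2 = 5. In the classification of classical Lie algebras, the orthogonal algebra so(2n+1) in an odd number of variables has type B_n; here n = 5, so the Dynkin diagram is a chain of 5 nodes with a double edge at one end; the terminal node there is the unique short simple root (B_5). Hence the type is B_5.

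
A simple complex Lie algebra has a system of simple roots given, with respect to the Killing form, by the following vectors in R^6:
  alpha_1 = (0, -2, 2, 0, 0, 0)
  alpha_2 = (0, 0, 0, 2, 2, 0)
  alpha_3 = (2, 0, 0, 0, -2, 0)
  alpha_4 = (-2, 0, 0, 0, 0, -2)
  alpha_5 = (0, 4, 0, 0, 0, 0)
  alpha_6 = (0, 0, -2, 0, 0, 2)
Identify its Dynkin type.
type C_6

Compute the Cartan integers a_ij = 2(alpha_i, alpha_j)/(alpha_j, alpha_j); the resulting 6x6 Cartan matrix is
[[2, 0, 0, 0, -1, -1], [0, 2, -1, 0, 0, 0], [0, -1, 2, -1, 0, 0], [0, 0, -1, 2, 0, -1], [-2, 0, 0, 0, 2, 0], [-1, 0, 0, -1, 0, 2]].
The roots have two lengths (squared-length ratio 2:1); the short ones are alpha_{1,2,3,4,6}. The associated Dynkin diagram is a chain of 6 nodes with a double edge at one end; the terminal node there is the unique long simple root (C_6), so the type is C_6 (the algebra sp(12)).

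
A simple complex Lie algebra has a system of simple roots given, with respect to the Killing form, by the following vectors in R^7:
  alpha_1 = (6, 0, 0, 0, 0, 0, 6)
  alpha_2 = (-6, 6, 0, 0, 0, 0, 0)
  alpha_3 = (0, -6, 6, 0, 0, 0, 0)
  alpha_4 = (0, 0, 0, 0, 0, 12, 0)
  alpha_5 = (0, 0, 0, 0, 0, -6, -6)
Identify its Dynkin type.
Compute the Cartan integers a_ij = 2(alpha_i, alpha_j)/(alpha_j, alpha_j); the resulting 5x5 Cartan matrix is
[[2, -1, 0, 0, -1], [-1, 2, -1, 0, 0], [0, -1, 2, 0, 0], [0, 0, 0, 2, -2], [-1, 0, 0, -1, 2]].
The roots have two lengths (squared-length ratio 2:1); the short ones are alpha_{1,2,3,5}. The associated Dynkin diagram is a chain of 5 nodes with a double edge at one end; the terminal node there is the unique long simple root (C_5), so the type is C_5 (the algebra sp(10)).

type C_5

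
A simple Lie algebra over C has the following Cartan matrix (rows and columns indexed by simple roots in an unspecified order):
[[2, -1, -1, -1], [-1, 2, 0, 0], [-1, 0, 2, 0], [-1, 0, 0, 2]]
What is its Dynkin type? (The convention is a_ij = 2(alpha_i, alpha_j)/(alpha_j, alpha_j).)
D_4 (so(8))

The matrix has rank 4 with 2's on the diagonal. Reading the off-diagonal entries as Dynkin edges (a single edge where a_ij = a_ji = -1; a double or triple edge where a_ij * a_ji = 2 or 3), the diagram is a chain of 2 nodes with a fork of two nodes at one end (D_4). One simple-root ordering that puts it in standard form is (alpha_2, alpha_1, alpha_3, alpha_4). So the algebra is type D_4, i.e. so(8).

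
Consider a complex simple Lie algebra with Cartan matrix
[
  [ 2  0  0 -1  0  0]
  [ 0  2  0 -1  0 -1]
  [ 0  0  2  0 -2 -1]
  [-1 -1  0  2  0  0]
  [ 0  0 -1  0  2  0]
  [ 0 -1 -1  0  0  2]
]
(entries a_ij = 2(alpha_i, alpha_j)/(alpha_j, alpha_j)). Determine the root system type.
The matrix has rank 6 with 2's on the diagonal. Reading the off-diagonal entries as Dynkin edges (a single edge where a_ij = a_ji = -1; a double or triple edge where a_ij * a_ji = 2 or 3), the diagram is a chain of 6 nodes with a double edge at one end; the terminal node there is the unique short simple root (B_6). One simple-root ordering that puts it in standard form is (alpha_1, alpha_4, alpha_2, alpha_6, alpha_3, alpha_5). So the algebra is type B_6, i.e. so(13).

B6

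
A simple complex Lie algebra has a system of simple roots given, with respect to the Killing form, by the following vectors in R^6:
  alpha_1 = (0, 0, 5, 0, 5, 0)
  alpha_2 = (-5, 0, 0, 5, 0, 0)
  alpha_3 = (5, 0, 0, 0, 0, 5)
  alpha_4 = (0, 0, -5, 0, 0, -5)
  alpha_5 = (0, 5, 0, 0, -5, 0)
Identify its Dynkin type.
A_5

Compute the Cartan integers a_ij = 2(alpha_i, alpha_j)/(alpha_j, alpha_j); the resulting 5x5 Cartan matrix is
[[2, 0, 0, -1, -1], [0, 2, -1, 0, 0], [0, -1, 2, -1, 0], [-1, 0, -1, 2, 0], [-1, 0, 0, 0, 2]].
All simple roots have the same length, so the diagram is simply laced. The associated Dynkin diagram is a chain of 5 nodes with single edges (A_5), so the type is A_5 (the algebra sl(6)).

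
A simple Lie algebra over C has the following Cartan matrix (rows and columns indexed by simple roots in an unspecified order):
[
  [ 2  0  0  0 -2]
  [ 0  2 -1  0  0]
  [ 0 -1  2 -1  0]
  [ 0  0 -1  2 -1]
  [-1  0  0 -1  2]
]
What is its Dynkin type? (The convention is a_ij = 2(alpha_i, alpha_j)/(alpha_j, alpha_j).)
C5

The matrix has rank 5 with 2's on the diagonal. Reading the off-diagonal entries as Dynkin edges (a single edge where a_ij = a_ji = -1; a double or triple edge where a_ij * a_ji = 2 or 3), the diagram is a chain of 5 nodes with a double edge at one end; the terminal node there is the unique long simple root (C_5). One simple-root ordering that puts it in standard form is (alpha_2, alpha_3, alpha_4, alpha_5, alpha_1). So the algebra is type C_5, i.e. sp(10).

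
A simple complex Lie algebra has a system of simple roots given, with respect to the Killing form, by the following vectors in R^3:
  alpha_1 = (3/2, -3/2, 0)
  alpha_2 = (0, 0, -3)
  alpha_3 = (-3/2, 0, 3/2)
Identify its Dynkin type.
Compute the Cartan integers a_ij = 2(alpha_i, alpha_j)/(alpha_j, alpha_j); the resulting 3x3 Cartan matrix is
[[2, 0, -1], [0, 2, -2], [-1, -1, 2]].
The roots have two lengths (squared-length ratio 2:1); the short ones are alpha_{1,3}. The associated Dynkin diagram is a chain of 3 nodes with a double edge at one end; the terminal node there is the unique long simple root (C_3), so the type is C_3 (the algebra sp(6)).

C_3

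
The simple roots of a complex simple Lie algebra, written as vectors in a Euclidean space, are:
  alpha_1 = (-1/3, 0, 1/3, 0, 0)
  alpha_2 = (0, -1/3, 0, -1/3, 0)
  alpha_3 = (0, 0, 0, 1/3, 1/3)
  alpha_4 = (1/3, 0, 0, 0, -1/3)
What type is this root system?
A4

Compute the Cartan integers a_ij = 2(alpha_i, alpha_j)/(alpha_j, alpha_j); the resulting 4x4 Cartan matrix is
[[2, 0, 0, -1], [0, 2, -1, 0], [0, -1, 2, -1], [-1, 0, -1, 2]].
All simple roots have the same length, so the diagram is simply laced. The associated Dynkin diagram is a chain of 4 nodes with single edges (A_4), so the type is A_4 (the algebra sl(5)).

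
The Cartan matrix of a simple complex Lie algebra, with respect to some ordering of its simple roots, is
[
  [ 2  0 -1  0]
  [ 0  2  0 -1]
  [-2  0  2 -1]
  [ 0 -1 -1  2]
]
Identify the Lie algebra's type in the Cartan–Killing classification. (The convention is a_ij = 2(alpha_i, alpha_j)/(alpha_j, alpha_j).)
B4

The matrix has rank 4 with 2's on the diagonal. Reading the off-diagonal entries as Dynkin edges (a single edge where a_ij = a_ji = -1; a double or triple edge where a_ij * a_ji = 2 or 3), the diagram is a chain of 4 nodes with a double edge at one end; the terminal node there is the unique short simple root (B_4). One simple-root ordering that puts it in standard form is (alpha_2, alpha_4, alpha_3, alpha_1). So the algebra is type B_4, i.e. so(9).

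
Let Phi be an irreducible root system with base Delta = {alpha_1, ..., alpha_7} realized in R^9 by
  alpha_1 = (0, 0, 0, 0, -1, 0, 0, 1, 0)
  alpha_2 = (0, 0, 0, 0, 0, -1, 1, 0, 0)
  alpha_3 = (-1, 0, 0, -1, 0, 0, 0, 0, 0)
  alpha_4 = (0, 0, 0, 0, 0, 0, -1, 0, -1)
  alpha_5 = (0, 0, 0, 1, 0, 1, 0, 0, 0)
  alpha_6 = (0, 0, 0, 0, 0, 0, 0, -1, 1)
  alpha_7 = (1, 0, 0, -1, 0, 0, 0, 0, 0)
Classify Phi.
D_7

Compute the Cartan integers a_ij = 2(alpha_i, alpha_j)/(alpha_j, alpha_j); the resulting 7x7 Cartan matrix is
[[2, 0, 0, 0, 0, -1, 0], [0, 2, 0, -1, -1, 0, 0], [0, 0, 2, 0, -1, 0, 0], [0, -1, 0, 2, 0, -1, 0], [0, -1, -1, 0, 2, 0, -1], [-1, 0, 0, -1, 0, 2, 0], [0, 0, 0, 0, -1, 0, 2]].
All simple roots have the same length, so the diagram is simply laced. The associated Dynkin diagram is a chain of 5 nodes with a fork of two nodes at one end (D_7), so the type is D_7 (the algebra so(14)).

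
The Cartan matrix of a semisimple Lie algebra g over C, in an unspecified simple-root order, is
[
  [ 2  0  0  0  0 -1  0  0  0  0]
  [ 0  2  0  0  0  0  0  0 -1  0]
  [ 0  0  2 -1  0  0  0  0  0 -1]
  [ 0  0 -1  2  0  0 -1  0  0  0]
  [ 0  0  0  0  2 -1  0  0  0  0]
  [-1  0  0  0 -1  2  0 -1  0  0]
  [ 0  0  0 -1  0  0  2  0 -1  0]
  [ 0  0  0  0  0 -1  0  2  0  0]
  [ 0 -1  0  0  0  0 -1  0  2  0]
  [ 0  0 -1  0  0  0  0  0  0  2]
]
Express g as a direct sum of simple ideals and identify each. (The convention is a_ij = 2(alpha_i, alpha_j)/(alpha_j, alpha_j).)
A6 ⊕ D4

The diagram associated to this matrix has two connected components: the simple roots {alpha_2, alpha_3, alpha_4, alpha_7, alpha_9, alpha_10} form a chain of 6 nodes with single edges (A_6), and {alpha_1, alpha_5, alpha_6, alpha_8} form a chain of 2 nodes with a fork of two nodes at one end (D_4). A semisimple Lie algebra decomposes uniquely as the direct sum of simple ideals, one per connected component of its Dynkin diagram, so g ≅ A_6 ⊕ D_4 (dimension 48 + 28 = 76).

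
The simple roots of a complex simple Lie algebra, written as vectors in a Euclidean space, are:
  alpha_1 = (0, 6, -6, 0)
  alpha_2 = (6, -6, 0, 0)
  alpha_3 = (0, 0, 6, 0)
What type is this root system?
Compute the Cartan integers a_ij = 2(alpha_i, alpha_j)/(alpha_j, alpha_j); the resulting 3x3 Cartan matrix is
[[2, -1, -2], [-1, 2, 0], [-1, 0, 2]].
The roots have two lengths (squared-length ratio 2:1); the short ones are alpha_{3}. The associated Dynkin diagram is a chain of 3 nodes with a double edge at one end; the terminal node there is the unique short simple root (B_3), so the type is B_3 (the algebra so(7)).

type B_3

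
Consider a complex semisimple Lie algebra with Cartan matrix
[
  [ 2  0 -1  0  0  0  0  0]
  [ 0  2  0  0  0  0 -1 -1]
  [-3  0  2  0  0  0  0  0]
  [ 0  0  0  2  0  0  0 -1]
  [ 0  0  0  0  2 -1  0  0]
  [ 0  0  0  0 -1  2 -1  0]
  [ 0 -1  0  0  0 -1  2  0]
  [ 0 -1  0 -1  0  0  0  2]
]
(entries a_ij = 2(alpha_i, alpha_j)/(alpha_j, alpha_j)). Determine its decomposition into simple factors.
A6 ⊕ G2

The diagram associated to this matrix has two connected components: the simple roots {alpha_2, alpha_4, alpha_5, alpha_6, alpha_7, alpha_8} form a chain of 6 nodes with single edges (A_6), and {alpha_1, alpha_3} form two nodes joined by a triple edge (G_2). A semisimple Lie algebra decomposes uniquely as the direct sum of simple ideals, one per connected component of its Dynkin diagram, so g ≅ A_6 ⊕ G_2 (dimension 48 + 14 = 62).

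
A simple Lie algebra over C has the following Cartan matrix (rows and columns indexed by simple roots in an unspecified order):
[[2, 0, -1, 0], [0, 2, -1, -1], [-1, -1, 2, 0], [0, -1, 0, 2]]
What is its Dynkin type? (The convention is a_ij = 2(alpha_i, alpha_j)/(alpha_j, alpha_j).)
A_4 (sl(5))

The matrix has rank 4 with 2's on the diagonal. Reading the off-diagonal entries as Dynkin edges (a single edge where a_ij = a_ji = -1; a double or triple edge where a_ij * a_ji = 2 or 3), the diagram is a chain of 4 nodes with single edges (A_4). One simple-root ordering that puts it in standard form is (alpha_1, alpha_3, alpha_2, alpha_4). So the algebra is type A_4, i.e. sl(5).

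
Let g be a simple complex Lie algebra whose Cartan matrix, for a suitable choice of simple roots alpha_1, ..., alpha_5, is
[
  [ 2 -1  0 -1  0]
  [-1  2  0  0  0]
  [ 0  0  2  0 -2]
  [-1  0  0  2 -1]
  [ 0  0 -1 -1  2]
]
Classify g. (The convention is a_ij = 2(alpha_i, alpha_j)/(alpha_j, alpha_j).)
The matrix has rank 5 with 2's on the diagonal. Reading the off-diagonal entries as Dynkin edges (a single edge where a_ij = a_ji = -1; a double or triple edge where a_ij * a_ji = 2 or 3), the diagram is a chain of 5 nodes with a double edge at one end; the terminal node there is the unique long simple root (C_5). One simple-root ordering that puts it in standard form is (alpha_2, alpha_1, alpha_4, alpha_5, alpha_3). So the algebra is type C_5, i.e. sp(10).

C_5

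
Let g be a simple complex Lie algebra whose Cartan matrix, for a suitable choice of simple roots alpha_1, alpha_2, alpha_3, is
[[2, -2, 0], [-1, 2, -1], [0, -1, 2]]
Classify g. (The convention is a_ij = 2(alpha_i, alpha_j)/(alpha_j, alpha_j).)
The matrix has rank 3 with 2's on the diagonal. Reading the off-diagonal entries as Dynkin edges (a single edge where a_ij = a_ji = -1; a double or triple edge where a_ij * a_ji = 2 or 3), the diagram is a chain of 3 nodes with a double edge at one end; the terminal node there is the unique long simple root (C_3). One simple-root ordering that puts it in standard form is (alpha_3, alpha_2, alpha_1). So the algebra is type C_3, i.e. sp(6).

type C_3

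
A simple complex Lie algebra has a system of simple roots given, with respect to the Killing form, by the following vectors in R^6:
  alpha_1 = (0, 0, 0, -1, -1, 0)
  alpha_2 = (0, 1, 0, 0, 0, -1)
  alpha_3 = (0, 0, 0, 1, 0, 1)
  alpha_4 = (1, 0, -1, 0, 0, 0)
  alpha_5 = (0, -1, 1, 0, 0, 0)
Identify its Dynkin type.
A_5

Compute the Cartan integers a_ij = 2(alpha_i, alpha_j)/(alpha_j, alpha_j); the resulting 5x5 Cartan matrix is
[[2, 0, -1, 0, 0], [0, 2, -1, 0, -1], [-1, -1, 2, 0, 0], [0, 0, 0, 2, -1], [0, -1, 0, -1, 2]].
All simple roots have the same length, so the diagram is simply laced. The associated Dynkin diagram is a chain of 5 nodes with single edges (A_5), so the type is A_5 (the algebra sl(6)).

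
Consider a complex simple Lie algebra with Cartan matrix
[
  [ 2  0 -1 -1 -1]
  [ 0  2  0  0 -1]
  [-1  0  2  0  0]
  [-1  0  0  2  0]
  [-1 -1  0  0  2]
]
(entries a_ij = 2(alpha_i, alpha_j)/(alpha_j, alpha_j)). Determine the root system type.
The matrix has rank 5 with 2's on the diagonal. Reading the off-diagonal entries as Dynkin edges (a single edge where a_ij = a_ji = -1; a double or triple edge where a_ij * a_ji = 2 or 3), the diagram is a chain of 3 nodes with a fork of two nodes at one end (D_5). One simple-root ordering that puts it in standard form is (alpha_2, alpha_5, alpha_1, alpha_3, alpha_4). So the algebra is type D_5, i.e. so(10).

type D_5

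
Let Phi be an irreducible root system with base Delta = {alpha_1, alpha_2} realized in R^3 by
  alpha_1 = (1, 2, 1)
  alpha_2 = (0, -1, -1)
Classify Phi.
Compute the Cartan integers a_ij = 2(alpha_i, alpha_j)/(alpha_j, alpha_j); the resulting 2x2 Cartan matrix is
[[2, -3], [-1, 2]].
The roots have two lengths (squared-length ratio 3:1); the short ones are alpha_{2}. The associated Dynkin diagram is two nodes joined by a triple edge (G_2), so the type is G_2.

G_2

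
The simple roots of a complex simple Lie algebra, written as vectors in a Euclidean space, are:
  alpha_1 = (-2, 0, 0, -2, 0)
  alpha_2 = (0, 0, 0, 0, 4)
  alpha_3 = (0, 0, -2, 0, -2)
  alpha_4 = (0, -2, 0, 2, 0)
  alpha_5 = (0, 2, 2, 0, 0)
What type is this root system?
Compute the Cartan integers a_ij = 2(alpha_i, alpha_j)/(alpha_j, alpha_j); the resulting 5x5 Cartan matrix is
[[2, 0, 0, -1, 0], [0, 2, -2, 0, 0], [0, -1, 2, 0, -1], [-1, 0, 0, 2, -1], [0, 0, -1, -1, 2]].
The roots have two lengths (squared-length ratio 2:1); the short ones are alpha_{1,3,4,5}. The associated Dynkin diagram is a chain of 5 nodes with a double edge at one end; the terminal node there is the unique long simple root (C_5), so the type is C_5 (the algebra sp(10)).

C_5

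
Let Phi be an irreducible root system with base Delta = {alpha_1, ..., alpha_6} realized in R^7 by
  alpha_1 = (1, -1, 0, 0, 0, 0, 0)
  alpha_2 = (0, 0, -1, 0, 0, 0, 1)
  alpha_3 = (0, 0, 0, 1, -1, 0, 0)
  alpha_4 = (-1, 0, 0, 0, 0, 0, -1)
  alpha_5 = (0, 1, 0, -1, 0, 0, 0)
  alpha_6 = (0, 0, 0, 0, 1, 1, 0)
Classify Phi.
Compute the Cartan integers a_ij = 2(alpha_i, alpha_j)/(alpha_j, alpha_j); the resulting 6x6 Cartan matrix is
[[2, 0, 0, -1, -1, 0], [0, 2, 0, -1, 0, 0], [0, 0, 2, 0, -1, -1], [-1, -1, 0, 2, 0, 0], [-1, 0, -1, 0, 2, 0], [0, 0, -1, 0, 0, 2]].
All simple roots have the same length, so the diagram is simply laced. The associated Dynkin diagram is a chain of 6 nodes with single edges (A_6), so the type is A_6 (the algebra sl(7)).

A6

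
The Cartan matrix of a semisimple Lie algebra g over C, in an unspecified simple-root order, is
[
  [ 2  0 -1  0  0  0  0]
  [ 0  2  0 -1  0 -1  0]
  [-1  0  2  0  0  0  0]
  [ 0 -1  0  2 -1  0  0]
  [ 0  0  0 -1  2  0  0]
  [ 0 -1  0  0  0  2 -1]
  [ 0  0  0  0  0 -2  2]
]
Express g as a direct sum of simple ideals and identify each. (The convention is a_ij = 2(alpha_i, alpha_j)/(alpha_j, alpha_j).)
The diagram associated to this matrix has two connected components: the simple roots {alpha_1, alpha_3} form a chain of 2 nodes with single edges (A_2), and {alpha_2, alpha_4, alpha_5, alpha_6, alpha_7} form a chain of 5 nodes with a double edge at one end; the terminal node there is the unique long simple root (C_5). A semisimple Lie algebra decomposes uniquely as the direct sum of simple ideals, one per connected component of its Dynkin diagram, so g ≅ A_2 ⊕ C_5 (dimension 8 + 55 = 63).

A_2 (sl(3)) + C_5 (sp(10))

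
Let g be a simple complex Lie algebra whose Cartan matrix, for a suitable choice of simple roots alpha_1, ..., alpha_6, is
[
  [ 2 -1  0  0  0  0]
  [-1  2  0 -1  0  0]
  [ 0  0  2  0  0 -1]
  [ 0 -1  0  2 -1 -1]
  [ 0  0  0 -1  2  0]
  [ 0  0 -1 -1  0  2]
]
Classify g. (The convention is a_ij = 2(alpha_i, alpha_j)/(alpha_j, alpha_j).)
The matrix has rank 6 with 2's on the diagonal. Reading the off-diagonal entries as Dynkin edges (a single edge where a_ij = a_ji = -1; a double or triple edge where a_ij * a_ji = 2 or 3), the diagram is a chain of 5 nodes with one extra node attached to the third node from one end (E_6). One simple-root ordering that puts it in standard form is (alpha_1, alpha_5, alpha_2, alpha_4, alpha_6, alpha_3). So the algebra is type E_6.

E6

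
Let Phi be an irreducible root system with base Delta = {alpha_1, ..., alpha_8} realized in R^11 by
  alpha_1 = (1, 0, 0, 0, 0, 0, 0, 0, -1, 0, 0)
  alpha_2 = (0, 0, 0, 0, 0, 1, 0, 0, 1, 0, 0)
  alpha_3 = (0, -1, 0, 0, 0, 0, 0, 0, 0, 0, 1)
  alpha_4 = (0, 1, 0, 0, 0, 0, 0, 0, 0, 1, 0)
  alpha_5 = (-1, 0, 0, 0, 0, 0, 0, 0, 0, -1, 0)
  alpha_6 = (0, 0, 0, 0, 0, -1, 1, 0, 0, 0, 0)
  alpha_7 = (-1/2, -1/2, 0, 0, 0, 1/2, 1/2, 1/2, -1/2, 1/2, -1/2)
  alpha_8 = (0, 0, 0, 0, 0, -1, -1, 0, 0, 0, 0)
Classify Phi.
E_8

Compute the Cartan integers a_ij = 2(alpha_i, alpha_j)/(alpha_j, alpha_j); the resulting 8x8 Cartan matrix is
[[2, -1, 0, 0, -1, 0, 0, 0], [-1, 2, 0, 0, 0, -1, 0, -1], [0, 0, 2, -1, 0, 0, 0, 0], [0, 0, -1, 2, -1, 0, 0, 0], [-1, 0, 0, -1, 2, 0, 0, 0], [0, -1, 0, 0, 0, 2, 0, 0], [0, 0, 0, 0, 0, 0, 2, -1], [0, -1, 0, 0, 0, 0, -1, 2]].
All simple roots have the same length, so the diagram is simply laced. The associated Dynkin diagram is a chain of 7 nodes with one extra node attached to the third node from one end (E_8), so the type is E_8.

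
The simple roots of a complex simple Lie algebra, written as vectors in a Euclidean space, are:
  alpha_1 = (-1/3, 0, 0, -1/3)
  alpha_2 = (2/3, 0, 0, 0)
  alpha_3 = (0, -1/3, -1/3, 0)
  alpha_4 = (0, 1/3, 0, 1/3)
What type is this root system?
C_4 (sp(8))

Compute the Cartan integers a_ij = 2(alpha_i, alpha_j)/(alpha_j, alpha_j); the resulting 4x4 Cartan matrix is
[[2, -1, 0, -1], [-2, 2, 0, 0], [0, 0, 2, -1], [-1, 0, -1, 2]].
The roots have two lengths (squared-length ratio 2:1); the short ones are alpha_{1,3,4}. The associated Dynkin diagram is a chain of 4 nodes with a double edge at one end; the terminal node there is the unique long simple root (C_4), so the type is C_4 (the algebra sp(8)).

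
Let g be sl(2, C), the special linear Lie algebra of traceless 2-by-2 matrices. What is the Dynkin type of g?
type A_1

This is sl(2), which has dimension 2^2 - 1 = 3 and rank 2 - 1 = 1 (a Cartan subalgebra is the diagonal traceless matrices). In the classification of classical Lie algebras, the special linear algebra sl(n+1) has type A_n; here n = 1, so the Dynkin diagram is a chain of 1 nodes with single edges (A_1). Hence the type is A_1.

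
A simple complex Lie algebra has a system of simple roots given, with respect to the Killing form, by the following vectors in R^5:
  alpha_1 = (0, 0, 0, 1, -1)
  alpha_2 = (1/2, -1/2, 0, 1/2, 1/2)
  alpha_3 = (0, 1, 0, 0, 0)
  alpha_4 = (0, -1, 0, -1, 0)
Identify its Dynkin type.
Compute the Cartan integers a_ij = 2(alpha_i, alpha_j)/(alpha_j, alpha_j); the resulting 4x4 Cartan matrix is
[[2, 0, 0, -1], [0, 2, -1, 0], [0, -1, 2, -1], [-1, 0, -2, 2]].
The roots have two lengths (squared-length ratio 2:1); the short ones are alpha_{2,3}. The associated Dynkin diagram is a chain of 4 nodes with a double edge between the middle two (F_4), so the type is F_4.

F4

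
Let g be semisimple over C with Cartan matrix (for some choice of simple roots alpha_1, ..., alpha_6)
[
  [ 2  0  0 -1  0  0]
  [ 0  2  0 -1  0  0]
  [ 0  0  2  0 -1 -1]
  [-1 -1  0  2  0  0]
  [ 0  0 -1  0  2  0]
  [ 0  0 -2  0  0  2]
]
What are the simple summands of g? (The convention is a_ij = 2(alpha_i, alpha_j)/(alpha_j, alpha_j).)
A_3 (sl(4)) ⊕ C_3 (sp(6))

The diagram associated to this matrix has two connected components: the simple roots {alpha_1, alpha_2, alpha_4} form a chain of 3 nodes with single edges (A_3), and {alpha_3, alpha_5, alpha_6} form a chain of 3 nodes with a double edge at one end; the terminal node there is the unique long simple root (C_3). A semisimple Lie algebra decomposes uniquely as the direct sum of simple ideals, one per connected component of its Dynkin diagram, so g ≅ A_3 ⊕ C_3 (dimension 15 + 21 = 36).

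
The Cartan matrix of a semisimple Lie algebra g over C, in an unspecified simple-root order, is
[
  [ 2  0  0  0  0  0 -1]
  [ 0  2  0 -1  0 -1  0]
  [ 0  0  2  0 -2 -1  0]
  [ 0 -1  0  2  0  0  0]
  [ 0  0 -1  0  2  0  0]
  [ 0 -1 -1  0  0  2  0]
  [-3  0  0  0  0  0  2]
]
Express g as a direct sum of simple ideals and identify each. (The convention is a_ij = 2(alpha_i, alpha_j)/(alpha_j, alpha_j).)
The diagram associated to this matrix has two connected components: the simple roots {alpha_2, alpha_3, alpha_4, alpha_5, alpha_6} form a chain of 5 nodes with a double edge at one end; the terminal node there is the unique short simple root (B_5), and {alpha_1, alpha_7} form two nodes joined by a triple edge (G_2). A semisimple Lie algebra decomposes uniquely as the direct sum of simple ideals, one per connected component of its Dynkin diagram, so g ≅ B_5 ⊕ G_2 (dimension 55 + 14 = 69).

B_5 (so(11)) ⊕ G_2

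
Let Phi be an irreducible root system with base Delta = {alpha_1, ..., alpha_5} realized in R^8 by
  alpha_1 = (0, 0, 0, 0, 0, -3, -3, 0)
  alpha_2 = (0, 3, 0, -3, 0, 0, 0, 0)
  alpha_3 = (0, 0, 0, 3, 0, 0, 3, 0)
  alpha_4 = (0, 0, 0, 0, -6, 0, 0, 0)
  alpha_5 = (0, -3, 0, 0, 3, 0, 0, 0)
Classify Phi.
type C_5

Compute the Cartan integers a_ij = 2(alpha_i, alpha_j)/(alpha_j, alpha_j); the resulting 5x5 Cartan matrix is
[[2, 0, -1, 0, 0], [0, 2, -1, 0, -1], [-1, -1, 2, 0, 0], [0, 0, 0, 2, -2], [0, -1, 0, -1, 2]].
The roots have two lengths (squared-length ratio 2:1); the short ones are alpha_{1,2,3,5}. The associated Dynkin diagram is a chain of 5 nodes with a double edge at one end; the terminal node there is the unique long simple root (C_5), so the type is C_5 (the algebra sp(10)).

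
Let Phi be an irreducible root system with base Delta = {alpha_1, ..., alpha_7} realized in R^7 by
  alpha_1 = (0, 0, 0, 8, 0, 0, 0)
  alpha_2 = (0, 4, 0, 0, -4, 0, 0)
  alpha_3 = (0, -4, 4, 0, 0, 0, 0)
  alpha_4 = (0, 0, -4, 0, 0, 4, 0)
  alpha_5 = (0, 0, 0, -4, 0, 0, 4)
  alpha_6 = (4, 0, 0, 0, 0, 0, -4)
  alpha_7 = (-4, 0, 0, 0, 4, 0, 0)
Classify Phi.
C7

Compute the Cartan integers a_ij = 2(alpha_i, alpha_j)/(alpha_j, alpha_j); the resulting 7x7 Cartan matrix is
[[2, 0, 0, 0, -2, 0, 0], [0, 2, -1, 0, 0, 0, -1], [0, -1, 2, -1, 0, 0, 0], [0, 0, -1, 2, 0, 0, 0], [-1, 0, 0, 0, 2, -1, 0], [0, 0, 0, 0, -1, 2, -1], [0, -1, 0, 0, 0, -1, 2]].
The roots have two lengths (squared-length ratio 2:1); the short ones are alpha_{2,3,4,5,6,7}. The associated Dynkin diagram is a chain of 7 nodes with a double edge at one end; the terminal node there is the unique long simple root (C_7), so the type is C_7 (the algebra sp(14)).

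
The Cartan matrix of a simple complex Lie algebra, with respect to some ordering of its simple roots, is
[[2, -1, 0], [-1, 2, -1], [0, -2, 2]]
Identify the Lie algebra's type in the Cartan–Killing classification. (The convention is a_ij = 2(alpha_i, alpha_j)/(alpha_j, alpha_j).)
The matrix has rank 3 with 2's on the diagonal. Reading the off-diagonal entries as Dynkin edges (a single edge where a_ij = a_ji = -1; a double or triple edge where a_ij * a_ji = 2 or 3), the diagram is a chain of 3 nodes with a double edge at one end; the terminal node there is the unique long simple root (C_3). One simple-root ordering that puts it in standard form is (alpha_1, alpha_2, alpha_3). So the algebra is type C_3, i.e. sp(6).

C_3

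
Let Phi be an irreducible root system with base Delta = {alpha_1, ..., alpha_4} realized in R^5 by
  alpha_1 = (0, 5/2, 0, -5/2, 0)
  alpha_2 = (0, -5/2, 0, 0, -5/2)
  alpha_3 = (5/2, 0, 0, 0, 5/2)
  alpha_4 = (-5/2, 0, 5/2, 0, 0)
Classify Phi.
Compute the Cartan integers a_ij = 2(alpha_i, alpha_j)/(alpha_j, alpha_j); the resulting 4x4 Cartan matrix is
[[2, -1, 0, 0], [-1, 2, -1, 0], [0, -1, 2, -1], [0, 0, -1, 2]].
All simple roots have the same length, so the diagram is simply laced. The associated Dynkin diagram is a chain of 4 nodes with single edges (A_4), so the type is A_4 (the algebra sl(5)).

A_4 (sl(5))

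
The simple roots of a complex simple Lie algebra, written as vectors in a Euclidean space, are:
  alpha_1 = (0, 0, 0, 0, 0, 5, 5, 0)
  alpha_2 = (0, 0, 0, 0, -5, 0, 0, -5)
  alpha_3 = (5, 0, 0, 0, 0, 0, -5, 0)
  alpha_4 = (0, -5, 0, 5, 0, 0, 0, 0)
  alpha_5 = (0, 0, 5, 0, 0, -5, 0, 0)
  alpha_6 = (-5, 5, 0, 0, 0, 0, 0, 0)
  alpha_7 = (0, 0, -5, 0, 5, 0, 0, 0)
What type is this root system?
Compute the Cartan integers a_ij = 2(alpha_i, alpha_j)/(alpha_j, alpha_j); the resulting 7x7 Cartan matrix is
[[2, 0, -1, 0, -1, 0, 0], [0, 2, 0, 0, 0, 0, -1], [-1, 0, 2, 0, 0, -1, 0], [0, 0, 0, 2, 0, -1, 0], [-1, 0, 0, 0, 2, 0, -1], [0, 0, -1, -1, 0, 2, 0], [0, -1, 0, 0, -1, 0, 2]].
All simple roots have the same length, so the diagram is simply laced. The associated Dynkin diagram is a chain of 7 nodes with single edges (A_7), so the type is A_7 (the algebra sl(8)).

type A_7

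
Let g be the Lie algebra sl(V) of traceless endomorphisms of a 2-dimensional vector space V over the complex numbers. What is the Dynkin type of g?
A1

This is sl(2), which has dimension 2^2 - 1 = 3 and rank 2 - 1 = 1 (a Cartan subalgebra is the diagonal traceless matrices). In the classification of classical Lie algebras, the special linear algebra sl(n+1) has type A_n; here n = 1, so the Dynkin diagram is a chain of 1 nodes with single edges (A_1). Hence the type is A_1.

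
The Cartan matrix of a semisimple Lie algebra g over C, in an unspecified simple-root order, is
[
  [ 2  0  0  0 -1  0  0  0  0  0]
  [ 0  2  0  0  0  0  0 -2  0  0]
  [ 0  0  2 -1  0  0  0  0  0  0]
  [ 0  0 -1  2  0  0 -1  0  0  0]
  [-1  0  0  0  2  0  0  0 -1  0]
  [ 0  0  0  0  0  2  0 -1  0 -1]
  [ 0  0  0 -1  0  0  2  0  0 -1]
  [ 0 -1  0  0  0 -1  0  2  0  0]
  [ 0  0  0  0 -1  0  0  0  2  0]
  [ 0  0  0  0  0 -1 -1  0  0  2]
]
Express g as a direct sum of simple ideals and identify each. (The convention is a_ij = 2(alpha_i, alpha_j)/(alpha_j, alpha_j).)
The diagram associated to this matrix has two connected components: the simple roots {alpha_1, alpha_5, alpha_9} form a chain of 3 nodes with single edges (A_3), and {alpha_2, alpha_3, alpha_4, alpha_6, alpha_7, alpha_8, alpha_10} form a chain of 7 nodes with a double edge at one end; the terminal node there is the unique long simple root (C_7). A semisimple Lie algebra decomposes uniquely as the direct sum of simple ideals, one per connected component of its Dynkin diagram, so g ≅ A_3 ⊕ C_7 (dimension 15 + 105 = 120).

A_3 (sl(4)) ⊕ C_7 (sp(14))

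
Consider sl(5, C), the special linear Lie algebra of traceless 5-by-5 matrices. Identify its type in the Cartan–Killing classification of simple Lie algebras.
A_4 (sl(5))

This is sl(5), which has dimension 5^2 - 1 = 24 and rank 5 - 1 = 4 (a Cartan subalgebra is the diagonal traceless matrices). In the classification of classical Lie algebras, the special linear algebra sl(n+1) has type A_n; here n = 4, so the Dynkin diagram is a chain of 4 nodes with single edges (A_4). Hence the type is A_4.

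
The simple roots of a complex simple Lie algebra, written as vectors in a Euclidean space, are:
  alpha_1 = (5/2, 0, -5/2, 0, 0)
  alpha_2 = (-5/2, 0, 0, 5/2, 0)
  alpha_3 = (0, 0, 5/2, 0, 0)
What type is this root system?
B3

Compute the Cartan integers a_ij = 2(alpha_i, alpha_j)/(alpha_j, alpha_j); the resulting 3x3 Cartan matrix is
[[2, -1, -2], [-1, 2, 0], [-1, 0, 2]].
The roots have two lengths (squared-length ratio 2:1); the short ones are alpha_{3}. The associated Dynkin diagram is a chain of 3 nodes with a double edge at one end; the terminal node there is the unique short simple root (B_3), so the type is B_3 (the algebra so(7)).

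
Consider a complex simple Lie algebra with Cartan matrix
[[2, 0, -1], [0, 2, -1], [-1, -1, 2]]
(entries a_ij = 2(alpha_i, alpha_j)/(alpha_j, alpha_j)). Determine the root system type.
The matrix has rank 3 with 2's on the diagonal. Reading the off-diagonal entries as Dynkin edges (a single edge where a_ij = a_ji = -1; a double or triple edge where a_ij * a_ji = 2 or 3), the diagram is a chain of 3 nodes with single edges (A_3). One simple-root ordering that puts it in standard form is (alpha_1, alpha_3, alpha_2). So the algebra is type A_3, i.e. sl(4).

A_3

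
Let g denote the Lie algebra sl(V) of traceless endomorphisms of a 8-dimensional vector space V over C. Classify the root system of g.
This is sl(8), which has dimension 8^2 - 1 = 63 and rank 8 - 1 = 7 (a Cartan subalgebra is the diagonal traceless matrices). In the classification of classical Lie algebras, the special linear algebra sl(n+1) has type A_n; here n = 7, so the Dynkin diagram is a chain of 7 nodes with single edges (A_7). Hence the type is A_7.

A7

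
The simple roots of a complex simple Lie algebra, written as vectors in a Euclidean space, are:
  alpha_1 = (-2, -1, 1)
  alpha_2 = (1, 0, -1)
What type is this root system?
G_2

Compute the Cartan integers a_ij = 2(alpha_i, alpha_j)/(alpha_j, alpha_j); the resulting 2x2 Cartan matrix is
[[2, -3], [-1, 2]].
The roots have two lengths (squared-length ratio 3:1); the short ones are alpha_{2}. The associated Dynkin diagram is two nodes joined by a triple edge (G_2), so the type is G_2.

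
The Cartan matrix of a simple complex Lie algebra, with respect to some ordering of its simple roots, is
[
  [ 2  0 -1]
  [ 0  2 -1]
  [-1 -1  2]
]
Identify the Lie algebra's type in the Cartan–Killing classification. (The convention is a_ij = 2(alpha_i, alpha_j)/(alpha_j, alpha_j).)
The matrix has rank 3 with 2's on the diagonal. Reading the off-diagonal entries as Dynkin edges (a single edge where a_ij = a_ji = -1; a double or triple edge where a_ij * a_ji = 2 or 3), the diagram is a chain of 3 nodes with single edges (A_3). One simple-root ordering that puts it in standard form is (alpha_1, alpha_3, alpha_2). So the algebra is type A_3, i.e. sl(4).

A_3 (sl(4))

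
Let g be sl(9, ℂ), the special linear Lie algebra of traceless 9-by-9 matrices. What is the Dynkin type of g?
type A_8

This is sl(9), which has dimension 9^2 - 1 = 80 and rank 9 - 1 = 8 (a Cartan subalgebra is the diagonal traceless matrices). In the classification of classical Lie algebras, the special linear algebra sl(n+1) has type A_n; here n = 8, so the Dynkin diagram is a chain of 8 nodes with single edges (A_8). Hence the type is A_8.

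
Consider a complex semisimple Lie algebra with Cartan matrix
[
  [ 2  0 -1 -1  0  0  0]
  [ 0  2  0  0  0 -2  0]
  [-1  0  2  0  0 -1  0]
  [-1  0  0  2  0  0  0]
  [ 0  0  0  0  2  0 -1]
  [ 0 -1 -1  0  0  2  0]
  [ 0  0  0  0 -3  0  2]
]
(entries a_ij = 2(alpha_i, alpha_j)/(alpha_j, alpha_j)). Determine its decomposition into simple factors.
C_5 ⊕ G_2

The diagram associated to this matrix has two connected components: the simple roots {alpha_1, alpha_2, alpha_3, alpha_4, alpha_6} form a chain of 5 nodes with a double edge at one end; the terminal node there is the unique long simple root (C_5), and {alpha_5, alpha_7} form two nodes joined by a triple edge (G_2). A semisimple Lie algebra decomposes uniquely as the direct sum of simple ideals, one per connected component of its Dynkin diagram, so g ≅ C_5 ⊕ G_2 (dimension 55 + 14 = 69).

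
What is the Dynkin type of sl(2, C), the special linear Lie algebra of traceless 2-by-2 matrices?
This is sl(2), which has dimension 2^2 - 1 = 3 and rank 2 - 1 = 1 (a Cartan subalgebra is the diagonal traceless matrices). In the classification of classical Lie algebras, the special linear algebra sl(n+1) has type A_n; here n = 1, so the Dynkin diagram is a chain of 1 nodes with single edges (A_1). Hence the type is A_1.

A1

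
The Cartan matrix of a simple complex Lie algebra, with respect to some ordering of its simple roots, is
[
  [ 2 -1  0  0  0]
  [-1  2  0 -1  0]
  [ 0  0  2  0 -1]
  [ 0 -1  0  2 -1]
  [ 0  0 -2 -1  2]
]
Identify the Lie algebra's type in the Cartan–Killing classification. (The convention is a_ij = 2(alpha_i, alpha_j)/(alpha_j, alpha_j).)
B_5 (so(11))

The matrix has rank 5 with 2's on the diagonal. Reading the off-diagonal entries as Dynkin edges (a single edge where a_ij = a_ji = -1; a double or triple edge where a_ij * a_ji = 2 or 3), the diagram is a chain of 5 nodes with a double edge at one end; the terminal node there is the unique short simple root (B_5). One simple-root ordering that puts it in standard form is (alpha_1, alpha_2, alpha_4, alpha_5, alpha_3). So the algebra is type B_5, i.e. so(11).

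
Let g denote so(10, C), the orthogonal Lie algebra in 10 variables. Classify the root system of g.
This is so(10) with 10 even, which has dimension 10(10-1)/2 = 45 and rank 10/2 = 5. In the classification of classical Lie algebras, the orthogonal algebra so(2n) in an even number of variables has type D_n; here n = 5, so the Dynkin diagram is a chain of 3 nodes with a fork of two nodes at one end (D_5). Hence the type is D_5.

D5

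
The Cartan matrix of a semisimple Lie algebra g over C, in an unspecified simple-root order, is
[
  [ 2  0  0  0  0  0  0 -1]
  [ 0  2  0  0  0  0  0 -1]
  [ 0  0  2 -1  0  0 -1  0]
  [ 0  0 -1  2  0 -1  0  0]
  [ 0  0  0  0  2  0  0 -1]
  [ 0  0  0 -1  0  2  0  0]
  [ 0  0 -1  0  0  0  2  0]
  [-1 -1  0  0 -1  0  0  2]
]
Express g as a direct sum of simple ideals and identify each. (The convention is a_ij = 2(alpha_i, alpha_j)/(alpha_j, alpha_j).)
type A_4 + type D_4

The diagram associated to this matrix has two connected components: the simple roots {alpha_3, alpha_4, alpha_6, alpha_7} form a chain of 4 nodes with single edges (A_4), and {alpha_1, alpha_2, alpha_5, alpha_8} form a chain of 2 nodes with a fork of two nodes at one end (D_4). A semisimple Lie algebra decomposes uniquely as the direct sum of simple ideals, one per connected component of its Dynkin diagram, so g ≅ A_4 ⊕ D_4 (dimension 24 + 28 = 52).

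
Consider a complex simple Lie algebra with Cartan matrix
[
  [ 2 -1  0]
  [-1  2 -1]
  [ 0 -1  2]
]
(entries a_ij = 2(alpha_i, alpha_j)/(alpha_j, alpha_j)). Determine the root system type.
A3

The matrix has rank 3 with 2's on the diagonal. Reading the off-diagonal entries as Dynkin edges (a single edge where a_ij = a_ji = -1; a double or triple edge where a_ij * a_ji = 2 or 3), the diagram is a chain of 3 nodes with single edges (A_3). One simple-root ordering that puts it in standard form is (alpha_1, alpha_2, alpha_3). So the algebra is type A_3, i.e. sl(4).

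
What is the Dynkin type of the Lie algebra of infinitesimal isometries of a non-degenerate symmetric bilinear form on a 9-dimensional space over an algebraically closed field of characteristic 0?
B_4 (so(9))

This is so(9) with 9 odd, which has dimension 9(9-1)/2 = 36 and rank (9-1)/2 = 4. In the classification of classical Lie algebras, the orthogonal algebra so(2n+1) in an odd number of variables has type B_n; here n = 4, so the Dynkin diagram is a chain of 4 nodes with a double edge at one end; the terminal node there is the unique short simple root (B_4). Hence the type is B_4.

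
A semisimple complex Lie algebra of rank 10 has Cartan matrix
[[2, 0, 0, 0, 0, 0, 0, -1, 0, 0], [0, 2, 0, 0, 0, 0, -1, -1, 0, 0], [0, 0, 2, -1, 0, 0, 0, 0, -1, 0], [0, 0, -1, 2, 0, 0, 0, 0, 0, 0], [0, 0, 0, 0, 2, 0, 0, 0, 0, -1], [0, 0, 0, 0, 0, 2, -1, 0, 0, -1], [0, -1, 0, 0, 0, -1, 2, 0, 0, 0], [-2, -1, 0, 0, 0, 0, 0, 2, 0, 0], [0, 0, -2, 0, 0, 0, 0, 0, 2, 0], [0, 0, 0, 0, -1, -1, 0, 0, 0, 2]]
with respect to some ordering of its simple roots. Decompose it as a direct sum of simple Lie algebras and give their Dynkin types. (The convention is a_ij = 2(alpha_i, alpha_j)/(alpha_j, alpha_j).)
The diagram associated to this matrix has two connected components: the simple roots {alpha_1, alpha_2, alpha_5, alpha_6, alpha_7, alpha_8, alpha_10} form a chain of 7 nodes with a double edge at one end; the terminal node there is the unique short simple root (B_7), and {alpha_3, alpha_4, alpha_9} form a chain of 3 nodes with a double edge at one end; the terminal node there is the unique long simple root (C_3). A semisimple Lie algebra decomposes uniquely as the direct sum of simple ideals, one per connected component of its Dynkin diagram, so g ≅ B_7 ⊕ C_3 (dimension 105 + 21 = 126).

B_7 (so(15)) + C_3 (sp(6))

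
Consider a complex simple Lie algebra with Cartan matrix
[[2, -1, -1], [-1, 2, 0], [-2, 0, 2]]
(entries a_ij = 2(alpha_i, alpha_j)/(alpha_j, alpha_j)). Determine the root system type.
C3

The matrix has rank 3 with 2's on the diagonal. Reading the off-diagonal entries as Dynkin edges (a single edge where a_ij = a_ji = -1; a double or triple edge where a_ij * a_ji = 2 or 3), the diagram is a chain of 3 nodes with a double edge at one end; the terminal node there is the unique long simple root (C_3). One simple-root ordering that puts it in standard form is (alpha_2, alpha_1, alpha_3). So the algebra is type C_3, i.e. sp(6).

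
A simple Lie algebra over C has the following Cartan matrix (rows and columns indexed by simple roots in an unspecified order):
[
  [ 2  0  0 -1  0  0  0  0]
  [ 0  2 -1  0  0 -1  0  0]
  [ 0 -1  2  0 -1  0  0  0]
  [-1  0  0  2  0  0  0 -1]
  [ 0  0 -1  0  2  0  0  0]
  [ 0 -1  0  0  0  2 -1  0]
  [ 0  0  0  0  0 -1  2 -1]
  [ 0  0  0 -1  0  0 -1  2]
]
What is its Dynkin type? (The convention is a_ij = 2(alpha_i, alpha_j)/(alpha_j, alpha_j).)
The matrix has rank 8 with 2's on the diagonal. Reading the off-diagonal entries as Dynkin edges (a single edge where a_ij = a_ji = -1; a double or triple edge where a_ij * a_ji = 2 or 3), the diagram is a chain of 8 nodes with single edges (A_8). One simple-root ordering that puts it in standard form is (alpha_5, alpha_3, alpha_2, alpha_6, alpha_7, alpha_8, alpha_4, alpha_1). So the algebra is type A_8, i.e. sl(9).

A_8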